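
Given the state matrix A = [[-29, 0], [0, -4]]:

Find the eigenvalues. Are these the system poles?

For diagonal matrix, eigenvalues are diagonal entries: λ₁ = -29, λ₂ = -4. Eigenvalues of A = system poles.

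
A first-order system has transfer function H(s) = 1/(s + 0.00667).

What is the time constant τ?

For H(s) = 1/(s + 1/τ), the pole is at -1/τ = -0.00667, so τ = 1/0.00667 = 149.9 s.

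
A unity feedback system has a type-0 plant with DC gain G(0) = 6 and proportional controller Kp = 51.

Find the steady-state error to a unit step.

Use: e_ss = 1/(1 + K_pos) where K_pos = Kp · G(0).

K_pos = Kp · G(0) = 51 × 6 = 306. e_ss = 1/(1 + 306) = 0.0033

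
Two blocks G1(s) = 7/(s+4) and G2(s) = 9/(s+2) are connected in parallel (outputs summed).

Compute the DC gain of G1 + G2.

Parallel: G_eq = G1 + G2. DC gain = G1(0) + G2(0) = 7/4 + 9/2 = 1.75 + 4.5 = 6.25.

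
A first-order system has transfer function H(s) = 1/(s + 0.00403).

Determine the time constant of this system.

For H(s) = 1/(s + 1/τ), the pole is at -1/τ = -0.00403, so τ = 1/0.00403 = 248.1 s.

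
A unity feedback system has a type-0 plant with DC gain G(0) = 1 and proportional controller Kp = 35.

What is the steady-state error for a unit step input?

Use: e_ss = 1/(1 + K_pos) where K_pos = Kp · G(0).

K_pos = Kp · G(0) = 35 × 1 = 35. e_ss = 1/(1 + 35) = 0.0278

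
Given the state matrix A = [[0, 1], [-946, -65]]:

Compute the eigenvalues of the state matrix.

det(A - λI) = λ² - (-65)λ + 946 = (λ - (-22))(λ - (-43)). Eigenvalues: -22, -43.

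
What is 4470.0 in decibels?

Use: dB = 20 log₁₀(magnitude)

dB = 20 log₁₀(4470.0) = 73.0 dB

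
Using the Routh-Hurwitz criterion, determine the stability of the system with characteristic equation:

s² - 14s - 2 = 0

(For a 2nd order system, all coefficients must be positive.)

Coefficients: 1, -14, -2. b=-14, c=-2 not positive, so system is unstable.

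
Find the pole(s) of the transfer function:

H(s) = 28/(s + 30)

Pole is where denominator = 0: s + 30 = 0, so s = -30.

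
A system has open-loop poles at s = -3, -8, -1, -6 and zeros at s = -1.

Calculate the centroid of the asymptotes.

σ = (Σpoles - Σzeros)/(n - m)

σ = (Σpoles - Σzeros)/(n - m) = (-18 - (-1))/(4 - 1) = -17/3 = -5.67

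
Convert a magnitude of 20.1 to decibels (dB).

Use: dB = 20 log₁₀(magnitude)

dB = 20 log₁₀(20.1) = 26.1 dB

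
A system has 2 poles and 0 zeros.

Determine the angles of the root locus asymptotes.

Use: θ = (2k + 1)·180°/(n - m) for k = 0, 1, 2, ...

n - m = 2 - 0 = 2. Angles: θk = (2k + 1)·180°/2 = 90°, 270°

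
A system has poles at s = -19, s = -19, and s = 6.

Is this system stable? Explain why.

Pole(s) at s = 6 are not in the left half-plane. System is unstable.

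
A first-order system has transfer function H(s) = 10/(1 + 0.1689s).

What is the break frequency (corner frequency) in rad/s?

Corner frequency = 1/τ = 1/0.1689 = 5.921 rad/s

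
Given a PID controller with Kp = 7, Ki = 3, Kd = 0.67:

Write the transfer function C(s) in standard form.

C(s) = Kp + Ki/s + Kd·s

Substituting values: C(s) = 7 + 3/s + 0.67s = (0.67s² + 7s + 3)/s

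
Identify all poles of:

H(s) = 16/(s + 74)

Pole is where denominator = 0: s + 74 = 0, so s = -74.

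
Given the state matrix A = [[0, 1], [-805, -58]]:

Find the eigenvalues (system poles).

det(A - λI) = λ² - (-58)λ + 805 = (λ - (-35))(λ - (-23)). Eigenvalues: -35, -23.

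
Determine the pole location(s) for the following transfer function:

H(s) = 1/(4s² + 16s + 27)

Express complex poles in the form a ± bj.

Discriminant = 16² - 4×4×27 = 256 - 432 = -176 < 0, so the poles are a complex conjugate pair s = (-16 ± j√176)/(2×4). Real part = -16/(2×4) = -16/8 = -2; imaginary part = ±√176/(2×4) ≈ 1.6583. Poles: s = -2 ± 1.6583j.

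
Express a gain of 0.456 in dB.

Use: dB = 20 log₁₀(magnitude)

dB = 20 log₁₀(0.456) = -6.8 dB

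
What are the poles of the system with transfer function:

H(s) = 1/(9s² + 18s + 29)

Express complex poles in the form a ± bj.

Discriminant = 18² - 4×9×29 = 324 - 1044 = -720 < 0, so the poles are a complex conjugate pair s = (-18 ± j√720)/(2×9). Real part = -18/(2×9) = -18/18 = -1; imaginary part = ±√720/(2×9) ≈ 1.4907. Poles: s = -1 ± 1.4907j.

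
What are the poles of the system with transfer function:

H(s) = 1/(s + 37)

Pole is where denominator = 0: s + 37 = 0, so s = -37.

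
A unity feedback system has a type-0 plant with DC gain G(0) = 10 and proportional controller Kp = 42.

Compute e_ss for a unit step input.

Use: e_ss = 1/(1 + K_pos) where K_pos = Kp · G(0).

K_pos = Kp · G(0) = 42 × 10 = 420. e_ss = 1/(1 + 420) = 0.0024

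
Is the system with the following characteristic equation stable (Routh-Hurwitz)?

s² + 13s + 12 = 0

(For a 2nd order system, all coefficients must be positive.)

Coefficients: 1, 13, 12. All positive, so system is stable.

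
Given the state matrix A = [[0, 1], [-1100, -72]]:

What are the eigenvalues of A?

det(A - λI) = λ² - (-72)λ + 1100 = (λ - (-50))(λ - (-22)). Eigenvalues: -50, -22.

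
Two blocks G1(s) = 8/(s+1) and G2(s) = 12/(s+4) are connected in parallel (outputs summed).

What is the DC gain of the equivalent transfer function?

Parallel: G_eq = G1 + G2. DC gain = G1(0) + G2(0) = 8/1 + 12/4 = 8 + 3 = 11.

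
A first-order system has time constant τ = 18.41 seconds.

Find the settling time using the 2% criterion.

For first-order system, 2% settling time ≈ 4τ = 4 × 18.41 = 73.64 s.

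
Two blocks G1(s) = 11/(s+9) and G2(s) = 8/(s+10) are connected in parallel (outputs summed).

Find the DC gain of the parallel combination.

Parallel: G_eq = G1 + G2. DC gain = G1(0) + G2(0) = 11/9 + 8/10 = 1.2222 + 0.8 = 2.0222.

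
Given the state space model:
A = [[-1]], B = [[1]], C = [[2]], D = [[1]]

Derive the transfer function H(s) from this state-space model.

(sI - A)⁻¹ = 1/(s + 1). H(s) = 2×1/(s + 1) + 1 = (s + 3)/(s + 1).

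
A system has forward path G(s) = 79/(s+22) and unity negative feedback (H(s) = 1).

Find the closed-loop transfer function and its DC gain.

T(s) = G/(1+GH) = [79/(s+22)] / [1 + 79/(s+22)] = 79/(s+22+79) = 79/(s+101). DC gain = 79/101 = 0.7822.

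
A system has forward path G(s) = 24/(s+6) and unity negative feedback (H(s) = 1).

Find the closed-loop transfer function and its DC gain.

T(s) = G/(1+GH) = [24/(s+6)] / [1 + 24/(s+6)] = 24/(s+6+24) = 24/(s+30). DC gain = 24/30 = 0.8.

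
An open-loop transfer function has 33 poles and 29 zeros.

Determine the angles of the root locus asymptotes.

n - m = 33 - 29 = 4. Angles: θk = (2k + 1)·180°/4 = 45°, 135°, 225°, 315°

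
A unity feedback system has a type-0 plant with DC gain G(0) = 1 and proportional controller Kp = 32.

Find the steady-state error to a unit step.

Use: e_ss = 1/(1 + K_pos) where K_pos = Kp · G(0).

K_pos = Kp · G(0) = 32 × 1 = 32. e_ss = 1/(1 + 32) = 0.0303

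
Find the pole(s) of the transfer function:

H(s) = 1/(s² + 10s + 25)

Discriminant = 10² - 4×1×25 = 100 - 100 = 0, so there is a repeated real pole at s = -10/(2×1) = -10/2 = -5. Pole: s = -5 (repeated, multiplicity 2).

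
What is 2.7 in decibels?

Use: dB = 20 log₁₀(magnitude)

dB = 20 log₁₀(2.7) = 8.6 dB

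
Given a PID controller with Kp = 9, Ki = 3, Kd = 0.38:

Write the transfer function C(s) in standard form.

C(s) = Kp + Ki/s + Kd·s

Substituting values: C(s) = 9 + 3/s + 0.38s = (0.38s² + 9s + 3)/s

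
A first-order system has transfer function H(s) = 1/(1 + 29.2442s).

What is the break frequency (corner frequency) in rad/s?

Corner frequency = 1/τ = 1/29.2442 = 0.034 rad/s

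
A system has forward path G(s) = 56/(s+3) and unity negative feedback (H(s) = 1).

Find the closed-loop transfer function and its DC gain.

T(s) = G/(1+GH) = [56/(s+3)] / [1 + 56/(s+3)] = 56/(s+3+56) = 56/(s+59). DC gain = 56/59 = 0.9492.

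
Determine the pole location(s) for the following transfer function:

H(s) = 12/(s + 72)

Pole is where denominator = 0: s + 72 = 0, so s = -72.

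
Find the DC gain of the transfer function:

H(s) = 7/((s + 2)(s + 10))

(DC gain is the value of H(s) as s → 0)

DC gain = H(0) = 7/(2 × 10) = 7/20 = 0.35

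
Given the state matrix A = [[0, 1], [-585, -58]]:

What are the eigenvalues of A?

det(A - λI) = λ² - (-58)λ + 585 = (λ - (-13))(λ - (-45)). Eigenvalues: -13, -45.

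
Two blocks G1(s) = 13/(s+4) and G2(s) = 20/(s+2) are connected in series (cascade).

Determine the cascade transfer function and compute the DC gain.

Series: multiply transfer functions. G_eq = 13/(s+4) × 20/(s+2) = 260/((s+4)(s+2)). DC gain = 260/(4×2) = 32.5.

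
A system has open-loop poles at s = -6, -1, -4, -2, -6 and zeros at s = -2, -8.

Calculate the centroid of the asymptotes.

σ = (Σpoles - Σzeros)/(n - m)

σ = (Σpoles - Σzeros)/(n - m) = (-19 - (-10))/(5 - 2) = -9/3 = -3.0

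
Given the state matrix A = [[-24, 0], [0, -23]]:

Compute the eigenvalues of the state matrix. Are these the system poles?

For diagonal matrix, eigenvalues are diagonal entries: λ₁ = -24, λ₂ = -23. Eigenvalues of A = system poles.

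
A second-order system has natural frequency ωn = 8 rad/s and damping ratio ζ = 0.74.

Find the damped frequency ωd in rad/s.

ωd = ωn√(1 - ζ²) = 8√(1 - 0.74²) = 5.38 rad/s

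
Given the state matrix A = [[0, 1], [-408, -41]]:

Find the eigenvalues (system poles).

det(A - λI) = λ² - (-41)λ + 408 = (λ - (-17))(λ - (-24)). Eigenvalues: -17, -24.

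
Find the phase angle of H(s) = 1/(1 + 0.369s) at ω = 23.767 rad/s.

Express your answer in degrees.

Phase = -arctan(ωτ) = -arctan(23.767 × 0.369) = -83.5°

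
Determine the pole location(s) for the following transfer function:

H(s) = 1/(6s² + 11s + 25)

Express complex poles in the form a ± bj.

Discriminant = 11² - 4×6×25 = 121 - 600 = -479 < 0, so the poles are a complex conjugate pair s = (-11 ± j√479)/(2×6). Real part = -11/(2×6) = -11/12 ≈ -0.9167; imaginary part = ±√479/(2×6) ≈ 1.8238. Poles: s = -0.9167 ± 1.8238j.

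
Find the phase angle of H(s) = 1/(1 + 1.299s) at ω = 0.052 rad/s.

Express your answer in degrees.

Phase = -arctan(ωτ) = -arctan(0.052 × 1.299) = -3.9°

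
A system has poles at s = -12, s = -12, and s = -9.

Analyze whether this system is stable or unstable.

All poles are in the left half-plane. System is stable.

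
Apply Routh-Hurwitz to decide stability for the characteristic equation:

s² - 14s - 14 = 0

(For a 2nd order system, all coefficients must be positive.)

Coefficients: 1, -14, -14. b=-14, c=-14 not positive, so system is unstable.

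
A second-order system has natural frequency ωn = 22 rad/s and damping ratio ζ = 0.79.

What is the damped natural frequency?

ωd = ωn√(1 - ζ²) = 22√(1 - 0.79²) = 13.49 rad/s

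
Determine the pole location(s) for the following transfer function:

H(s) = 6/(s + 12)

Pole is where denominator = 0: s + 12 = 0, so s = -12.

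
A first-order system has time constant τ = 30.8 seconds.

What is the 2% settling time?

For first-order system, 2% settling time ≈ 4τ = 4 × 30.8 = 123.2 s.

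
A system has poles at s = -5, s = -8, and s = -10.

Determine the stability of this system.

All poles are in the left half-plane. System is stable.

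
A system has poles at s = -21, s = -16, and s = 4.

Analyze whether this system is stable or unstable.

Pole(s) at s = 4 are not in the left half-plane. System is unstable.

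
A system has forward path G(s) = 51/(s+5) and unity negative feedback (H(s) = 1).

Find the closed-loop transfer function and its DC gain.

T(s) = G/(1+GH) = [51/(s+5)] / [1 + 51/(s+5)] = 51/(s+5+51) = 51/(s+56). DC gain = 51/56 = 0.9107.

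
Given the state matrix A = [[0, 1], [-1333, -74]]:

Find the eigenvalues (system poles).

det(A - λI) = λ² - (-74)λ + 1333 = (λ - (-31))(λ - (-43)). Eigenvalues: -31, -43.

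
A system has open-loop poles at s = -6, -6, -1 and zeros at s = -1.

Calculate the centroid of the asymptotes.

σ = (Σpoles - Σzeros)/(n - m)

σ = (Σpoles - Σzeros)/(n - m) = (-13 - (-1))/(3 - 1) = -12/2 = -6.0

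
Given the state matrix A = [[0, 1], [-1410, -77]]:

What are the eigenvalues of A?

det(A - λI) = λ² - (-77)λ + 1410 = (λ - (-30))(λ - (-47)). Eigenvalues: -30, -47.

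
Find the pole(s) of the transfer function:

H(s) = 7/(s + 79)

Pole is where denominator = 0: s + 79 = 0, so s = -79.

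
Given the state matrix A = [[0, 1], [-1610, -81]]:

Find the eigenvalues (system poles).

det(A - λI) = λ² - (-81)λ + 1610 = (λ - (-35))(λ - (-46)). Eigenvalues: -35, -46.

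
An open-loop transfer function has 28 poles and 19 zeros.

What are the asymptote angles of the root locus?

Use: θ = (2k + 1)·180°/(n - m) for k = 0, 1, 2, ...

n - m = 28 - 19 = 9. Angles: θk = (2k + 1)·180°/9 = 20°, 60°, 100°, 140°, 180°, 220°, 260°, 300°, 340°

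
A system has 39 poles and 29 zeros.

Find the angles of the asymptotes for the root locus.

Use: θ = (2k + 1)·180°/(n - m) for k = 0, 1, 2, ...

n - m = 39 - 29 = 10. Angles: θk = (2k + 1)·180°/10 = 18°, 54°, 90°, 126°, 162°, 198°, 234°, 270°, 306°, 342°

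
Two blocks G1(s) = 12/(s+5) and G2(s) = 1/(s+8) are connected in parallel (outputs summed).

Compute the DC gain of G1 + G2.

Parallel: G_eq = G1 + G2. DC gain = G1(0) + G2(0) = 12/5 + 1/8 = 2.4 + 0.125 = 2.525.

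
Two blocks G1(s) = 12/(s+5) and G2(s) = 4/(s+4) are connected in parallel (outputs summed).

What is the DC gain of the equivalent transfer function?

Parallel: G_eq = G1 + G2. DC gain = G1(0) + G2(0) = 12/5 + 4/4 = 2.4 + 1 = 3.4.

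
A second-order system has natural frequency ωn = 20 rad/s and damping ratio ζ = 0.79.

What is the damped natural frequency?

ωd = ωn√(1 - ζ²) = 20√(1 - 0.79²) = 12.26 rad/s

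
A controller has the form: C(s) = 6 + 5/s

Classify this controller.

This is a Proportional-Integral (PI) controller.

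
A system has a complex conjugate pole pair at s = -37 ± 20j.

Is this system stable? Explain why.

Real part of poles is -37 (< 0, left half-plane). Stable.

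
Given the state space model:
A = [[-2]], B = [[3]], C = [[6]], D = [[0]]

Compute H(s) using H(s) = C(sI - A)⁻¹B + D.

(sI - A)⁻¹ = 1/(s + 2). H(s) = 6 × 3/(s + 2) + 0 = 18/(s + 2).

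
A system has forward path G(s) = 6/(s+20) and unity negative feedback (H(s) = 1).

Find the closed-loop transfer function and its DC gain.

T(s) = G/(1+GH) = [6/(s+20)] / [1 + 6/(s+20)] = 6/(s+20+6) = 6/(s+26). DC gain = 6/26 = 0.2308.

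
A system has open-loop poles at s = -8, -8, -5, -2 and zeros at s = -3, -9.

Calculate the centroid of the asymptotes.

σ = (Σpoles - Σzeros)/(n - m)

σ = (Σpoles - Σzeros)/(n - m) = (-23 - (-12))/(4 - 2) = -11/2 = -5.5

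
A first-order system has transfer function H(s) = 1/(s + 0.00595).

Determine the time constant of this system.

For H(s) = 1/(s + 1/τ), the pole is at -1/τ = -0.00595, so τ = 1/0.00595 = 168.1 s.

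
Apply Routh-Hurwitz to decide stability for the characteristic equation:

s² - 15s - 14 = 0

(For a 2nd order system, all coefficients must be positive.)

Coefficients: 1, -15, -14. b=-15, c=-14 not positive, so system is unstable.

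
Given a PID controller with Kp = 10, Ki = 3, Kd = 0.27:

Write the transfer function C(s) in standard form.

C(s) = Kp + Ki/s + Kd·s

Substituting values: C(s) = 10 + 3/s + 0.27s = (0.27s² + 10s + 3)/s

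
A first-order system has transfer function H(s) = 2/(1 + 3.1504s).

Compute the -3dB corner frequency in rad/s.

Corner frequency = 1/τ = 1/3.1504 = 0.317 rad/s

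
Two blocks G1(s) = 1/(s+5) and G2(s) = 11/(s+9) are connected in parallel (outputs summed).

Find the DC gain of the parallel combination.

Parallel: G_eq = G1 + G2. DC gain = G1(0) + G2(0) = 1/5 + 11/9 = 0.2 + 1.2222 = 1.4222.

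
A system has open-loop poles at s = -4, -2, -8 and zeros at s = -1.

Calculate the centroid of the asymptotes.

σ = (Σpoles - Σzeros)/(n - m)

σ = (Σpoles - Σzeros)/(n - m) = (-14 - (-1))/(3 - 1) = -13/2 = -6.5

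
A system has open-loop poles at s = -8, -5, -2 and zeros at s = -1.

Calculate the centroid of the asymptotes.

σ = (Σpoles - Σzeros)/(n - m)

σ = (Σpoles - Σzeros)/(n - m) = (-15 - (-1))/(3 - 1) = -14/2 = -7.0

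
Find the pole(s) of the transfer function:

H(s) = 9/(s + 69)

Pole is where denominator = 0: s + 69 = 0, so s = -69.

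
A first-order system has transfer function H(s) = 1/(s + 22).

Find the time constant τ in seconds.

For H(s) = 1/(s + 1/τ), the pole is at -1/τ = -22, so τ = 1/22 = 0.0455 s.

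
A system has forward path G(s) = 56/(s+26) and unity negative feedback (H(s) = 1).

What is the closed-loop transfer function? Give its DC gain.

T(s) = G/(1+GH) = [56/(s+26)] / [1 + 56/(s+26)] = 56/(s+26+56) = 56/(s+82). DC gain = 56/82 = 0.6829.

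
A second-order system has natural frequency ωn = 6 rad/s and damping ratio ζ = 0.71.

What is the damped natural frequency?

ωd = ωn√(1 - ζ²) = 6√(1 - 0.71²) = 4.23 rad/s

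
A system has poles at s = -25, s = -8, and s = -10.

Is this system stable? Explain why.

All poles are in the left half-plane. System is stable.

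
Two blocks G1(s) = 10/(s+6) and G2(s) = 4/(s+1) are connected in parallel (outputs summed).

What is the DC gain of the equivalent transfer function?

Parallel: G_eq = G1 + G2. DC gain = G1(0) + G2(0) = 10/6 + 4/1 = 1.6667 + 4 = 5.6667.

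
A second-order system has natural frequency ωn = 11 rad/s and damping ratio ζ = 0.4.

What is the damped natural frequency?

ωd = ωn√(1 - ζ²) = 11√(1 - 0.4²) = 10.08 rad/s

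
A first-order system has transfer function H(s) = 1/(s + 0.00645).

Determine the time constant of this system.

For H(s) = 1/(s + 1/τ), the pole is at -1/τ = -0.00645, so τ = 1/0.00645 = 155 s.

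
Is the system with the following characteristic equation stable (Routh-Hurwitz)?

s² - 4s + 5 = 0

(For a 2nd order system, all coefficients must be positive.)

Coefficients: 1, -4, 5. b=-4 not positive, so system is unstable.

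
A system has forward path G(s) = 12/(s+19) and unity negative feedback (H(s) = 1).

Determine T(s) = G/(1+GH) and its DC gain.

T(s) = G/(1+GH) = [12/(s+19)] / [1 + 12/(s+19)] = 12/(s+19+12) = 12/(s+31). DC gain = 12/31 = 0.3871.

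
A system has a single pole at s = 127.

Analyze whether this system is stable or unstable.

Pole at s = 127 is in the right half-plane. Unstable.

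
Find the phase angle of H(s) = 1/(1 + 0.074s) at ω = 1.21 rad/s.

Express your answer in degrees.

Phase = -arctan(ωτ) = -arctan(1.21 × 0.074) = -5.1°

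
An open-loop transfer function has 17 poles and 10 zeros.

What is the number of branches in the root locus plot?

Root locus has n branches where n = number of poles = 17.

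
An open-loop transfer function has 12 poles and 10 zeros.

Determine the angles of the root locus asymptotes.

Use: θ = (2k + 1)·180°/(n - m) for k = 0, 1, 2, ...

n - m = 12 - 10 = 2. Angles: θk = (2k + 1)·180°/2 = 90°, 270°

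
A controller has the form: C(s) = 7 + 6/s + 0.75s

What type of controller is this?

This is a Proportional-Integral-Derivative (PID) controller.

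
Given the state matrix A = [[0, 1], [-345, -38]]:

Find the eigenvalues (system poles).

det(A - λI) = λ² - (-38)λ + 345 = (λ - (-23))(λ - (-15)). Eigenvalues: -23, -15.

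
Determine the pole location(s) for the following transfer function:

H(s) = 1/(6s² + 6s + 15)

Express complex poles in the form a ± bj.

Discriminant = 6² - 4×6×15 = 36 - 360 = -324 < 0, so the poles are a complex conjugate pair s = (-6 ± j√324)/(2×6). Real part = -6/(2×6) = -6/12 = -0.5; imaginary part = ±√324/(2×6) = 18/12 = 1.5. Poles: s = -0.5 ± 1.5j.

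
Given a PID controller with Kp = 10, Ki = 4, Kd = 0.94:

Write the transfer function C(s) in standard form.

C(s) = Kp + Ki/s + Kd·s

Substituting values: C(s) = 10 + 4/s + 0.94s = (0.94s² + 10s + 4)/s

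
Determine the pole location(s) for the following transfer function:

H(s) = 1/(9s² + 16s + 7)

Discriminant = 16² - 4×9×7 = 256 - 252 = 4 > 0, so two distinct real poles. Using quadratic formula: s = (-16 ± √4)/(2×9) = (-16 ± √4)/18, with √4 = 2. s₁ = -14/18 ≈ -0.7778, s₂ = -18/18 = -1. Poles: s₁ = -0.7778, s₂ = -1.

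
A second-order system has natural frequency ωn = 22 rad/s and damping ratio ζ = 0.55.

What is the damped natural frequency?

ωd = ωn√(1 - ζ²) = 22√(1 - 0.55²) = 18.37 rad/s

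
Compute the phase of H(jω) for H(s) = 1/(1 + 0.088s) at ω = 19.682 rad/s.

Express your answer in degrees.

Phase = -arctan(ωτ) = -arctan(19.682 × 0.088) = -60.0°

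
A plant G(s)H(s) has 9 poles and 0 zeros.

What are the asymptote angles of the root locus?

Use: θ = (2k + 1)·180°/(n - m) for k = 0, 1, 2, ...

n - m = 9 - 0 = 9. Angles: θk = (2k + 1)·180°/9 = 20°, 60°, 100°, 140°, 180°, 220°, 260°, 300°, 340°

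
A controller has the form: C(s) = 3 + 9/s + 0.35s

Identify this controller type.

This is a Proportional-Integral-Derivative (PID) controller.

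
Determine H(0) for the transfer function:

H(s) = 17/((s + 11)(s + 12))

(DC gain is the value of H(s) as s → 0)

DC gain = H(0) = 17/(11 × 12) = 17/132 = 0.1288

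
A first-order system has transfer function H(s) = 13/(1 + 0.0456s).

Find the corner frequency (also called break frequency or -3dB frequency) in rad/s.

Corner frequency = 1/τ = 1/0.0456 = 21.93 rad/s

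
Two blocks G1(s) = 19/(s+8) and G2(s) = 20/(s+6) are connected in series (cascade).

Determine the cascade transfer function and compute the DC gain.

Series: multiply transfer functions. G_eq = 19/(s+8) × 20/(s+6) = 380/((s+8)(s+6)). DC gain = 380/(8×6) = 7.9167.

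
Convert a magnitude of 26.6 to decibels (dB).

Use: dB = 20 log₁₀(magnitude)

dB = 20 log₁₀(26.6) = 28.5 dB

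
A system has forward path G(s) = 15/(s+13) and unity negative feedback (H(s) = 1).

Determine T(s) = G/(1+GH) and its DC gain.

T(s) = G/(1+GH) = [15/(s+13)] / [1 + 15/(s+13)] = 15/(s+13+15) = 15/(s+28). DC gain = 15/28 = 0.5357.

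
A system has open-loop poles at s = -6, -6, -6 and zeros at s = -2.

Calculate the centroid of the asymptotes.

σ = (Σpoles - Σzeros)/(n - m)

σ = (Σpoles - Σzeros)/(n - m) = (-18 - (-2))/(3 - 1) = -16/2 = -8.0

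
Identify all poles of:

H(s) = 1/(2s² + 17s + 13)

Discriminant = 17² - 4×2×13 = 289 - 104 = 185 > 0, so two distinct real poles. Using quadratic formula: s = (-17 ± √185)/(2×2) = (-17 ± √185)/4, with √185 ≈ 13.6015. s₁ ≈ -0.8496, s₂ ≈ -7.6504. Poles: s₁ = -0.8496, s₂ = -7.6504.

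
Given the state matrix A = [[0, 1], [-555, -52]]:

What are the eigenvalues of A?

det(A - λI) = λ² - (-52)λ + 555 = (λ - (-37))(λ - (-15)). Eigenvalues: -37, -15.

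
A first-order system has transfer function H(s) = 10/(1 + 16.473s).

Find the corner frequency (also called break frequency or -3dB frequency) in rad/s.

Corner frequency = 1/τ = 1/16.473 = 0.061 rad/s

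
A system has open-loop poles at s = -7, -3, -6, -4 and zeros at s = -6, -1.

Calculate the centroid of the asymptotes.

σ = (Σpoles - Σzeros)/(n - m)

σ = (Σpoles - Σzeros)/(n - m) = (-20 - (-7))/(4 - 2) = -13/2 = -6.5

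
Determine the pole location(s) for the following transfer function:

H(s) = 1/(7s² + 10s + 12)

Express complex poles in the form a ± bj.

Discriminant = 10² - 4×7×12 = 100 - 336 = -236 < 0, so the poles are a complex conjugate pair s = (-10 ± j√236)/(2×7). Real part = -10/(2×7) = -10/14 ≈ -0.7143; imaginary part = ±√236/(2×7) ≈ 1.0973. Poles: s = -0.7143 ± 1.0973j.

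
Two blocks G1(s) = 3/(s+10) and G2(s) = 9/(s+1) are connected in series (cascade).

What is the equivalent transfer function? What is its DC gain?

Series: multiply transfer functions. G_eq = 3/(s+10) × 9/(s+1) = 27/((s+10)(s+1)). DC gain = 27/(10×1) = 2.7.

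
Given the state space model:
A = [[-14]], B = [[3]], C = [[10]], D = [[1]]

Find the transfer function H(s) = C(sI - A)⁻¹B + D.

(sI - A)⁻¹ = 1/(s + 14). H(s) = 10×3/(s + 14) + 1 = (s + 44)/(s + 14).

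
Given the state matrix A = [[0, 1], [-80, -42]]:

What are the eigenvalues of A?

det(A - λI) = λ² - (-42)λ + 80 = (λ - (-2))(λ - (-40)). Eigenvalues: -2, -40.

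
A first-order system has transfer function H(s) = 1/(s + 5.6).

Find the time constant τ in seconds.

For H(s) = 1/(s + 1/τ), the pole is at -1/τ = -5.6, so τ = 1/5.6 = 0.1786 s.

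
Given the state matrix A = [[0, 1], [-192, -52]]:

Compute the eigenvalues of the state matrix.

det(A - λI) = λ² - (-52)λ + 192 = (λ - (-4))(λ - (-48)). Eigenvalues: -4, -48.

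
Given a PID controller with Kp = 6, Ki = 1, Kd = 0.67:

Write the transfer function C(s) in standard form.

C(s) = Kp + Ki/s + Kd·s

Substituting values: C(s) = 6 + 1/s + 0.67s = (0.67s² + 6s + 1)/s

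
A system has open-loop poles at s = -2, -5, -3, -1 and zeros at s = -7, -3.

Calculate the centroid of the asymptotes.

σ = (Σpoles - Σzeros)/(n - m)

σ = (Σpoles - Σzeros)/(n - m) = (-11 - (-10))/(4 - 2) = -1/2 = -0.5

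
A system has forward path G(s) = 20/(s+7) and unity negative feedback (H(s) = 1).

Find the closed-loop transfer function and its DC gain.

T(s) = G/(1+GH) = [20/(s+7)] / [1 + 20/(s+7)] = 20/(s+7+20) = 20/(s+27). DC gain = 20/27 = 0.7407.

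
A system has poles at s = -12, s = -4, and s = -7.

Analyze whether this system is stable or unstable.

All poles are in the left half-plane. System is stable.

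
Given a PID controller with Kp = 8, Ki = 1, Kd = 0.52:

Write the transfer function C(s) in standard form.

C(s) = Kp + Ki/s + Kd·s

Substituting values: C(s) = 8 + 1/s + 0.52s = (0.52s² + 8s + 1)/s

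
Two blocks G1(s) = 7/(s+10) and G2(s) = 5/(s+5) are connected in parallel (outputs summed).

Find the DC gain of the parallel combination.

Parallel: G_eq = G1 + G2. DC gain = G1(0) + G2(0) = 7/10 + 5/5 = 0.7 + 1 = 1.7.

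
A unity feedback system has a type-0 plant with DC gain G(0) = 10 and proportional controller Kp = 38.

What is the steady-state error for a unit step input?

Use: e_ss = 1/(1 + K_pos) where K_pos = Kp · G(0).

K_pos = Kp · G(0) = 38 × 10 = 380. e_ss = 1/(1 + 380) = 0.0026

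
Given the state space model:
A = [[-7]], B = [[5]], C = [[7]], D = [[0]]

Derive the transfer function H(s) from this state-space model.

(sI - A)⁻¹ = 1/(s + 7). H(s) = 7 × 5/(s + 7) + 0 = 35/(s + 7).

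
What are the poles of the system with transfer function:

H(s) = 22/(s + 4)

Pole is where denominator = 0: s + 4 = 0, so s = -4.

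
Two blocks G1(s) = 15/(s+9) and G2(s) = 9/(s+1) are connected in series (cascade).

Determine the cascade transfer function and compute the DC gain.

Series: multiply transfer functions. G_eq = 15/(s+9) × 9/(s+1) = 135/((s+9)(s+1)). DC gain = 135/(9×1) = 15.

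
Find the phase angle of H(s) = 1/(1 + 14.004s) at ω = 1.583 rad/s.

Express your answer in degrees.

Phase = -arctan(ωτ) = -arctan(1.583 × 14.004) = -87.4°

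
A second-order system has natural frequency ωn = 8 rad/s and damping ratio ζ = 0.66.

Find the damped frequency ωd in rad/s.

ωd = ωn√(1 - ζ²) = 8√(1 - 0.66²) = 6.01 rad/s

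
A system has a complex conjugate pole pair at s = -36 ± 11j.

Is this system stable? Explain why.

Real part of poles is -36 (< 0, left half-plane). Stable.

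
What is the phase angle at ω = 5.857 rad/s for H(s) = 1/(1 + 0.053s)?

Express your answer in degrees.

Phase = -arctan(ωτ) = -arctan(5.857 × 0.053) = -17.2°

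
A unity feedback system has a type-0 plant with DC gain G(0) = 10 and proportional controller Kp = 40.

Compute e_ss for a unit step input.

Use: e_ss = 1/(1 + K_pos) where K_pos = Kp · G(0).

K_pos = Kp · G(0) = 40 × 10 = 400. e_ss = 1/(1 + 400) = 0.0025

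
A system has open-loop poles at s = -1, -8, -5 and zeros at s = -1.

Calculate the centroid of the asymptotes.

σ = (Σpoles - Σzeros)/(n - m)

σ = (Σpoles - Σzeros)/(n - m) = (-14 - (-1))/(3 - 1) = -13/2 = -6.5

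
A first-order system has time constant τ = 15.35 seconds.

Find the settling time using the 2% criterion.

For first-order system, 2% settling time ≈ 4τ = 4 × 15.35 = 61.4 s.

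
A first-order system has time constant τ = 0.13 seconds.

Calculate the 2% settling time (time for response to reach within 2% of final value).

For first-order system, 2% settling time ≈ 4τ = 4 × 0.13 = 0.52 s.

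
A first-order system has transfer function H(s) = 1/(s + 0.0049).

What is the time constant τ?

For H(s) = 1/(s + 1/τ), the pole is at -1/τ = -0.0049, so τ = 1/0.0049 = 204.1 s.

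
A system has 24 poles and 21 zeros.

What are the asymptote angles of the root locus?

n - m = 24 - 21 = 3. Angles: θk = (2k + 1)·180°/3 = 60°, 180°, 300°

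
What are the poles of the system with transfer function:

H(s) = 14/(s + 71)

Pole is where denominator = 0: s + 71 = 0, so s = -71.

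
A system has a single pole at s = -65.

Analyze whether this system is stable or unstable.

Pole at s = -65 is in the left half-plane. Stable.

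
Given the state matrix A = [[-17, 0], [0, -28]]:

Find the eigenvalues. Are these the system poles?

For diagonal matrix, eigenvalues are diagonal entries: λ₁ = -17, λ₂ = -28. Eigenvalues of A = system poles.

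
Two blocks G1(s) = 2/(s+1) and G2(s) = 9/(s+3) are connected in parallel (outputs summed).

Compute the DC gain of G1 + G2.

Parallel: G_eq = G1 + G2. DC gain = G1(0) + G2(0) = 2/1 + 9/3 = 2 + 3 = 5.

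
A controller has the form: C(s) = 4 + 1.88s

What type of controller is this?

This is a Proportional-Derivative (PD) controller.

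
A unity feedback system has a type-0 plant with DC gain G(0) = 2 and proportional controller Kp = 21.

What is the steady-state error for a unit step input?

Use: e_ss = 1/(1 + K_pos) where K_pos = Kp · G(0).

K_pos = Kp · G(0) = 21 × 2 = 42. e_ss = 1/(1 + 42) = 0.0233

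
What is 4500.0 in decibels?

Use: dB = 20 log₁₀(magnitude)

dB = 20 log₁₀(4500.0) = 73.1 dB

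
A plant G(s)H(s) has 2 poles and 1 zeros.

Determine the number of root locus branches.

Root locus has n branches where n = number of poles = 2.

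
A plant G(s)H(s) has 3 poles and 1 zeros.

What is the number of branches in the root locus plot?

Root locus has n branches where n = number of poles = 3.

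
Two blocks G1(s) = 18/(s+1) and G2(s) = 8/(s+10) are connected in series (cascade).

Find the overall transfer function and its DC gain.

Series: multiply transfer functions. G_eq = 18/(s+1) × 8/(s+10) = 144/((s+1)(s+10)). DC gain = 144/(1×10) = 14.4.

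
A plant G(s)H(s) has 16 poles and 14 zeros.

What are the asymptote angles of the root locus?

n - m = 16 - 14 = 2. Angles: θk = (2k + 1)·180°/2 = 90°, 270°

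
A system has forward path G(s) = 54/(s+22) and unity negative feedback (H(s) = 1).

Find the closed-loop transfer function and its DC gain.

T(s) = G/(1+GH) = [54/(s+22)] / [1 + 54/(s+22)] = 54/(s+22+54) = 54/(s+76). DC gain = 54/76 = 0.7105.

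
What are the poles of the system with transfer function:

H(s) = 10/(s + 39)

Pole is where denominator = 0: s + 39 = 0, so s = -39.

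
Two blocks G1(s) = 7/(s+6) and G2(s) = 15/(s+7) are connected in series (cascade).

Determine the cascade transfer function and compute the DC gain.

Series: multiply transfer functions. G_eq = 7/(s+6) × 15/(s+7) = 105/((s+6)(s+7)). DC gain = 105/(6×7) = 2.5.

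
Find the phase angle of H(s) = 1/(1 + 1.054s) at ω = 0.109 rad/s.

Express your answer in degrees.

Phase = -arctan(ωτ) = -arctan(0.109 × 1.054) = -6.6°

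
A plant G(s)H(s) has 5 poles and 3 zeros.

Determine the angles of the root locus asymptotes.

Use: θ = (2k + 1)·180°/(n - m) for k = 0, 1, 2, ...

n - m = 5 - 3 = 2. Angles: θk = (2k + 1)·180°/2 = 90°, 270°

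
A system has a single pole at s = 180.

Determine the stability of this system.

Pole at s = 180 is in the right half-plane. Unstable.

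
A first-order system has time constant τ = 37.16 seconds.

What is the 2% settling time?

For first-order system, 2% settling time ≈ 4τ = 4 × 37.16 = 148.64 s.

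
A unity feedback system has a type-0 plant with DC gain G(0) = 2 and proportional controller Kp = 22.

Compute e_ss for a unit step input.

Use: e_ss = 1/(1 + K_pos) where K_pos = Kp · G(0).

K_pos = Kp · G(0) = 22 × 2 = 44. e_ss = 1/(1 + 44) = 0.0222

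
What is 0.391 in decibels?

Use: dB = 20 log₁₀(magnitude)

dB = 20 log₁₀(0.391) = -8.2 dB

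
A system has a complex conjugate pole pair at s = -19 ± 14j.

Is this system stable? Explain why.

Real part of poles is -19 (< 0, left half-plane). Stable.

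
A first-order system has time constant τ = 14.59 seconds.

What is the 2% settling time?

For first-order system, 2% settling time ≈ 4τ = 4 × 14.59 = 58.36 s.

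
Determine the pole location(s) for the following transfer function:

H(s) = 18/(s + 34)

Pole is where denominator = 0: s + 34 = 0, so s = -34.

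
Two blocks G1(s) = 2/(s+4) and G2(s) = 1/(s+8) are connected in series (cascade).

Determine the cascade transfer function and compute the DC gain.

Series: multiply transfer functions. G_eq = 2/(s+4) × 1/(s+8) = 2/((s+4)(s+8)). DC gain = 2/(4×8) = 0.0625.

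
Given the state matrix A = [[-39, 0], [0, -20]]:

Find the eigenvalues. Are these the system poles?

For diagonal matrix, eigenvalues are diagonal entries: λ₁ = -39, λ₂ = -20. Eigenvalues of A = system poles.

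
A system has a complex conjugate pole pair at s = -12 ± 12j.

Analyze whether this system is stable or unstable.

Real part of poles is -12 (< 0, left half-plane). Stable.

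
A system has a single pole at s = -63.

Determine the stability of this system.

Pole at s = -63 is in the left half-plane. Stable.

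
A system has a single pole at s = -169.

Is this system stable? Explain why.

Pole at s = -169 is in the left half-plane. Stable.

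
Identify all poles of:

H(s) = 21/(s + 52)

Pole is where denominator = 0: s + 52 = 0, so s = -52.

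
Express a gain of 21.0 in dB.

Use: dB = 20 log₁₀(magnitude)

dB = 20 log₁₀(21.0) = 26.4 dB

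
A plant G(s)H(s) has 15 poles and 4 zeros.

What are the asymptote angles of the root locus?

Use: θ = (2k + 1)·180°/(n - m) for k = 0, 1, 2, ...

n - m = 15 - 4 = 11. Angles: θk = (2k + 1)·180°/11 = 16.36°, 49.09°, 81.82°, 114.55°, 147.27°, 180°, 212.73°, 245.45°, 278.18°, 310.91°, 343.64°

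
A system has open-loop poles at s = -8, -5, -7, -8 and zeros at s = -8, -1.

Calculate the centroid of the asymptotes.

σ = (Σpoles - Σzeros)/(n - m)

σ = (Σpoles - Σzeros)/(n - m) = (-28 - (-9))/(4 - 2) = -19/2 = -9.5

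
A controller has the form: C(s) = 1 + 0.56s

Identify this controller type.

This is a Proportional-Derivative (PD) controller.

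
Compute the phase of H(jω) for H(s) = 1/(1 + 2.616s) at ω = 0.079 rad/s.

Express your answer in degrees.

Phase = -arctan(ωτ) = -arctan(0.079 × 2.616) = -11.7°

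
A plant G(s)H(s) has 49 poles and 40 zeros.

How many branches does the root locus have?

Root locus has n branches where n = number of poles = 49.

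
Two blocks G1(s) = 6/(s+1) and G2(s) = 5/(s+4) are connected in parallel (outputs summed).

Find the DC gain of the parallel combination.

Parallel: G_eq = G1 + G2. DC gain = G1(0) + G2(0) = 6/1 + 5/4 = 6 + 1.25 = 7.25.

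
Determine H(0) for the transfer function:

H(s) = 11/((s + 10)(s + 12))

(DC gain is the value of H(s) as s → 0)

DC gain = H(0) = 11/(10 × 12) = 11/120 = 0.0917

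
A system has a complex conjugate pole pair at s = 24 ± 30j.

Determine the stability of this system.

Real part of poles is 24 (> 0, right half-plane). Unstable.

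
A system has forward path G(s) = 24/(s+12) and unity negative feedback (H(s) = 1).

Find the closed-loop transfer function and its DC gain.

T(s) = G/(1+GH) = [24/(s+12)] / [1 + 24/(s+12)] = 24/(s+12+24) = 24/(s+36). DC gain = 24/36 = 0.6667.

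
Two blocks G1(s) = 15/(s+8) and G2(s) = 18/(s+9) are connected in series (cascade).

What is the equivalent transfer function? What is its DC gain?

Series: multiply transfer functions. G_eq = 15/(s+8) × 18/(s+9) = 270/((s+8)(s+9)). DC gain = 270/(8×9) = 3.75.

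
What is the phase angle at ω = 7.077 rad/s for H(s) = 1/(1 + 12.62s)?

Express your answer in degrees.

Phase = -arctan(ωτ) = -arctan(7.077 × 12.62) = -89.4°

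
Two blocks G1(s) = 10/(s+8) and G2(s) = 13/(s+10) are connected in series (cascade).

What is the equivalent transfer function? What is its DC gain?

Series: multiply transfer functions. G_eq = 10/(s+8) × 13/(s+10) = 130/((s+8)(s+10)). DC gain = 130/(8×10) = 1.625.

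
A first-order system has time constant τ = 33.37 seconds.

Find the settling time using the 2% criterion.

For first-order system, 2% settling time ≈ 4τ = 4 × 33.37 = 133.48 s.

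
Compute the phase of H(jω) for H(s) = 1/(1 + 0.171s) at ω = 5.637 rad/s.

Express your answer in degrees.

Phase = -arctan(ωτ) = -arctan(5.637 × 0.171) = -43.9°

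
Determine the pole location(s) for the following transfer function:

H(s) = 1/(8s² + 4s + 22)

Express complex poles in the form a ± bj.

Discriminant = 4² - 4×8×22 = 16 - 704 = -688 < 0, so the poles are a complex conjugate pair s = (-4 ± j√688)/(2×8). Real part = -4/(2×8) = -4/16 = -0.25; imaginary part = ±√688/(2×8) ≈ 1.6394. Poles: s = -0.25 ± 1.6394j.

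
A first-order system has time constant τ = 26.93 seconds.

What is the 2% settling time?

For first-order system, 2% settling time ≈ 4τ = 4 × 26.93 = 107.72 s.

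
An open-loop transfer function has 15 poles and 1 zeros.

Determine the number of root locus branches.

Root locus has n branches where n = number of poles = 15.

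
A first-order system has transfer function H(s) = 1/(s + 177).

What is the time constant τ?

For H(s) = 1/(s + 1/τ), the pole is at -1/τ = -177, so τ = 1/177 = 0.0056 s.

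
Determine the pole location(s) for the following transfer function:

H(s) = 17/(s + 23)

Pole is where denominator = 0: s + 23 = 0, so s = -23.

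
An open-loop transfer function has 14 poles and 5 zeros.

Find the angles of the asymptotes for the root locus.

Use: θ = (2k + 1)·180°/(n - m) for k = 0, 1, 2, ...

n - m = 14 - 5 = 9. Angles: θk = (2k + 1)·180°/9 = 20°, 60°, 100°, 140°, 180°, 220°, 260°, 300°, 340°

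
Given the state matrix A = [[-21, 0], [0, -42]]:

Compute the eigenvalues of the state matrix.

For diagonal matrix, eigenvalues are diagonal entries: λ₁ = -21, λ₂ = -42.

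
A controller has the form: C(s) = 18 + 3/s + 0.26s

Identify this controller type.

This is a Proportional-Integral-Derivative (PID) controller.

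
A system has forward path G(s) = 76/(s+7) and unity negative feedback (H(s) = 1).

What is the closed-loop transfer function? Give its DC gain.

T(s) = G/(1+GH) = [76/(s+7)] / [1 + 76/(s+7)] = 76/(s+7+76) = 76/(s+83). DC gain = 76/83 = 0.9157.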